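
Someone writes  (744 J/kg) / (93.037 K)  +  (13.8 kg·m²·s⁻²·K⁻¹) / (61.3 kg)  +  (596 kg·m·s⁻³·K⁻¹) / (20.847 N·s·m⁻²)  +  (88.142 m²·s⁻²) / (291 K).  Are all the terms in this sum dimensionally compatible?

Yes

Expand each in SI base units:
  (744 J/kg) / (93.037 K):  [m²·s⁻²] / [K] = m²·s⁻²·K⁻¹
  (13.8 kg·m²·s⁻²·K⁻¹) / (61.3 kg):  [kg·m²·s⁻²·K⁻¹] / [kg] = m²·s⁻²·K⁻¹
  (596 kg·m·s⁻³·K⁻¹) / (20.847 N·s·m⁻²):  [kg·m·s⁻³·K⁻¹] / [kg·m⁻¹·s⁻¹] = m²·s⁻²·K⁻¹
  (88.142 m²·s⁻²) / (291 K):  [m²·s⁻²] / [K] = m²·s⁻²·K⁻¹
Every term reduces to m²·s⁻²·K⁻¹.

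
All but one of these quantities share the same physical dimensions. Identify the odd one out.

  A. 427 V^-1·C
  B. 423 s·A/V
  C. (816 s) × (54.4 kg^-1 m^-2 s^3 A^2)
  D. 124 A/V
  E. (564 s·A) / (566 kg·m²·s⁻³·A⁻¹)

D.

Dimensions:
  A. C·V⁻¹ = s·A·(J·C⁻¹)⁻¹ = kg⁻¹·m⁻²·s⁴·A²
  B. A·s·V⁻¹ = A·s·(J·C⁻¹)⁻¹ = kg⁻¹·m⁻²·s⁴·A²
  C. [s] · [kg⁻¹·m⁻²·s³·A²] = kg⁻¹·m⁻²·s⁴·A²
  D. A·V⁻¹ = A·(J·C⁻¹)⁻¹ = kg⁻¹·m⁻²·s³·A²
  E. [s·A] / [kg·m²·s⁻³·A⁻¹] = kg⁻¹·m⁻²·s⁴·A²
All reduce to kg⁻¹·m⁻²·s⁴·A² except D., which is kg⁻¹·m⁻²·s³·A².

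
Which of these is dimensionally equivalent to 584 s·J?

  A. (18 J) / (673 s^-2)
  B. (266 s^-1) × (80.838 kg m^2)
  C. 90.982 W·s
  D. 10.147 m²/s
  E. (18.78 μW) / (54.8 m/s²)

B.

Reference: J·s = N·m·s = kg·m²·s⁻¹.
Each option:
  A. [kg·m²·s⁻²] / [s⁻²] = kg·m²
  B. [s⁻¹] · [kg·m²] = kg·m²·s⁻¹  ← same
  C. W·s = J·s⁻¹·s = kg·m²·s⁻²
  D. m²·s⁻¹
  E. [kg·m²·s⁻³] / [m·s⁻²] = kg·m·s⁻¹
Only B. matches kg·m²·s⁻¹.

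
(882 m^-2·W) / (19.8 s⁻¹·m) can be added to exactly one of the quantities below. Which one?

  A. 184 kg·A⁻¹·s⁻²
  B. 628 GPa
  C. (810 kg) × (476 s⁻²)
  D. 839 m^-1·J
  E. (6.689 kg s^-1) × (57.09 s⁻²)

Reference: [kg·s⁻³] / [m·s⁻¹] = kg·m⁻¹·s⁻².
Each option:
  A. kg·s⁻²·A⁻¹
  B. Pa = N·m⁻² = kg·m⁻¹·s⁻²  ← same
  C. [kg] · [s⁻²] = kg·s⁻²
  D. J·m⁻¹ = N·m·m⁻¹ = kg·m·s⁻²
  E. [kg·s⁻¹] · [s⁻²] = kg·s⁻³
Only B. matches kg·m⁻¹·s⁻².

B.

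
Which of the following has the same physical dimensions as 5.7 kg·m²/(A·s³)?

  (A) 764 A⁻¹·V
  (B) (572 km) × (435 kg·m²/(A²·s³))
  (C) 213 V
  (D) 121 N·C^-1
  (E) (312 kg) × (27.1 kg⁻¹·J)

(C)

Reference: kg·m²·s⁻³·A⁻¹.
Each option:
  (A) V·A⁻¹ = J·C⁻¹·A⁻¹ = kg·m²·s⁻³·A⁻²
  (B) [m] · [kg·m²·s⁻³·A⁻²] = kg·m³·s⁻³·A⁻²
  (C) V = J·C⁻¹ = kg·m²·s⁻³·A⁻¹  ← same
  (D) N·C⁻¹ = kg·m·s⁻²·(s·A)⁻¹ = kg·m·s⁻³·A⁻¹
  (E) [kg] · [m²·s⁻²] = kg·m²·s⁻²
Only (C) matches kg·m²·s⁻³·A⁻¹.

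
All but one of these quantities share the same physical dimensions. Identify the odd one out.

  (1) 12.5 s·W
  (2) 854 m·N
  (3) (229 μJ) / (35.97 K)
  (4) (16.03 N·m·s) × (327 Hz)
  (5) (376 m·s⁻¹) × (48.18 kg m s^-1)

Reduce each to base SI dimensions:
  (1) W·s = J·s⁻¹·s = kg·m²·s⁻²
  (2) N·m = kg·m·s⁻²·m = kg·m²·s⁻²
  (3) [kg·m²·s⁻²] / [K] = kg·m²·s⁻²·K⁻¹
  (4) [kg·m²·s⁻¹] · [s⁻¹] = kg·m²·s⁻²
  (5) [m·s⁻¹] · [kg·m·s⁻¹] = kg·m²·s⁻²
All reduce to kg·m²·s⁻² except (3), which is kg·m²·s⁻²·K⁻¹.

(3)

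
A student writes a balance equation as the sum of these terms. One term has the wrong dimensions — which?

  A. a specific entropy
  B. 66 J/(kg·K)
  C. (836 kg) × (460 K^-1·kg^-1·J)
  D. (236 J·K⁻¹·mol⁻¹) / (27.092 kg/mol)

C.

Work out the base dimensions of each:
  A. [specific entropy] = m²·s⁻²·K⁻¹
  B. J·kg⁻¹·K⁻¹ = N·m·kg⁻¹·K⁻¹ = m²·s⁻²·K⁻¹
  C. [kg] · [m²·s⁻²·K⁻¹] = kg·m²·s⁻²·K⁻¹
  D. [kg·m²·s⁻²·K⁻¹·mol⁻¹] / [kg·mol⁻¹] = m²·s⁻²·K⁻¹
All reduce to m²·s⁻²·K⁻¹ except C., which is kg·m²·s⁻²·K⁻¹.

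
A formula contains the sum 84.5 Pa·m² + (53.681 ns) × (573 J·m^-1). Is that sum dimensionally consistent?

No

In SI base units:
  84.5 Pa·m²:  Pa·m² = N·m⁻²·m² = kg·m·s⁻²
  (53.681 ns) × (573 J·m^-1):  [s] · [kg·m·s⁻²] = kg·m·s⁻¹
kg·m·s⁻² ≠ kg·m·s⁻¹, so they cannot be added.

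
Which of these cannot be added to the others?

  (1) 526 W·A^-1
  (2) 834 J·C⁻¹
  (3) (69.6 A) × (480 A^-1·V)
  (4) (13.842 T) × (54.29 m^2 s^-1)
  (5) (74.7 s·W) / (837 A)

Expand each in SI base units:
  (1) W·A⁻¹ = J·s⁻¹·A⁻¹ = kg·m²·s⁻³·A⁻¹
  (2) J·C⁻¹ = N·m·(s·A)⁻¹ = kg·m²·s⁻³·A⁻¹
  (3) [A] · [kg·m²·s⁻³·A⁻²] = kg·m²·s⁻³·A⁻¹
  (4) [kg·s⁻²·A⁻¹] · [m²·s⁻¹] = kg·m²·s⁻³·A⁻¹
  (5) [kg·m²·s⁻²] / [A] = kg·m²·s⁻²·A⁻¹
All reduce to kg·m²·s⁻³·A⁻¹ except (5), which is kg·m²·s⁻²·A⁻¹.

(5)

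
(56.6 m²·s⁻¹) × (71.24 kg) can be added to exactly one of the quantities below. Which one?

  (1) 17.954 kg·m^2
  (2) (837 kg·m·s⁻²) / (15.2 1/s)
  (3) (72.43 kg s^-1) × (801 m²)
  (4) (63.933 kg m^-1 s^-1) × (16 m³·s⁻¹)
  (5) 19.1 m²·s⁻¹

(3)

Reference: [m²·s⁻¹] · [kg] = kg·m²·s⁻¹.
Each option:
  (1) kg·m²
  (2) [kg·m·s⁻²] / [s⁻¹] = kg·m·s⁻¹
  (3) [kg·s⁻¹] · [m²] = kg·m²·s⁻¹  ← same
  (4) [kg·m⁻¹·s⁻¹] · [m³·s⁻¹] = kg·m²·s⁻²
  (5) m²·s⁻¹
Only (3) matches kg·m²·s⁻¹.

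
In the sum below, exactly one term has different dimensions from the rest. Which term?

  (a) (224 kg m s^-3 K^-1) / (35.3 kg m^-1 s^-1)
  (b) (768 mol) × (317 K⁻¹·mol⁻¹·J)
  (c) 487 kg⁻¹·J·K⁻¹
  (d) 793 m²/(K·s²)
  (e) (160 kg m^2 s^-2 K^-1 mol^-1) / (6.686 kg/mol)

Expand each in SI base units:
  (a) [kg·m·s⁻³·K⁻¹] / [kg·m⁻¹·s⁻¹] = m²·s⁻²·K⁻¹
  (b) [mol] · [kg·m²·s⁻²·K⁻¹·mol⁻¹] = kg·m²·s⁻²·K⁻¹
  (c) J·kg⁻¹·K⁻¹ = N·m·kg⁻¹·K⁻¹ = m²·s⁻²·K⁻¹
  (d) m²·s⁻²·K⁻¹
  (e) [kg·m²·s⁻²·K⁻¹·mol⁻¹] / [kg·mol⁻¹] = m²·s⁻²·K⁻¹
All reduce to m²·s⁻²·K⁻¹ except (b), which is kg·m²·s⁻²·K⁻¹.

(b)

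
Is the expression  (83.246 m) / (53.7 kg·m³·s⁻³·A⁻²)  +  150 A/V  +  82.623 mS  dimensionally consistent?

Dimensions:
  (83.246 m) / (53.7 kg·m³·s⁻³·A⁻²):  [m] / [kg·m³·s⁻³·A⁻²] = kg⁻¹·m⁻²·s³·A²
  150 A/V:  A·V⁻¹ = A·(J·C⁻¹)⁻¹ = kg⁻¹·m⁻²·s³·A²
  82.623 mS:  S = Ω⁻¹ = kg⁻¹·m⁻²·s³·A²
Every term reduces to kg⁻¹·m⁻²·s³·A².

Yes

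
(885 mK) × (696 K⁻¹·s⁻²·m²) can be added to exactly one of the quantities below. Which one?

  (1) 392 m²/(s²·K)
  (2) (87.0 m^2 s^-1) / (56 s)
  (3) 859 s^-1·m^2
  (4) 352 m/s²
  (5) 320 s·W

Reference: [K] · [m²·s⁻²·K⁻¹] = m²·s⁻².
Each option:
  (1) m²·s⁻²·K⁻¹
  (2) [m²·s⁻¹] / [s] = m²·s⁻²  ← same
  (3) m²·s⁻¹
  (4) m·s⁻²
  (5) W·s = J·s⁻¹·s = kg·m²·s⁻²
Only (2) matches m²·s⁻².

(2)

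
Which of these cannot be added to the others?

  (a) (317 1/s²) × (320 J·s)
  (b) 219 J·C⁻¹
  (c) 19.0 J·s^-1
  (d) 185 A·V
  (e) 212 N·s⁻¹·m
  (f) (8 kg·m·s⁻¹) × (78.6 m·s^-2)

In SI base units:
  (a) [s⁻²] · [kg·m²·s⁻¹] = kg·m²·s⁻³
  (b) J·C⁻¹ = N·m·(s·A)⁻¹ = kg·m²·s⁻³·A⁻¹
  (c) J·s⁻¹ = N·m·s⁻¹ = kg·m²·s⁻³
  (d) V·A = J·C⁻¹·A = kg·m²·s⁻³
  (e) N·m·s⁻¹ = kg·m·s⁻²·m·s⁻¹ = kg·m²·s⁻³
  (f) [kg·m·s⁻¹] · [m·s⁻²] = kg·m²·s⁻³
All reduce to kg·m²·s⁻³ except (b), which is kg·m²·s⁻³·A⁻¹.

(b)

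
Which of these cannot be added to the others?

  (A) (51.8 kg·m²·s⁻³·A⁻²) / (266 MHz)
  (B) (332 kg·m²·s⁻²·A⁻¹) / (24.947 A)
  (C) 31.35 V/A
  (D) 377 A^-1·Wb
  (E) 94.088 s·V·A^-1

Expand each in SI base units:
  (A) [kg·m²·s⁻³·A⁻²] / [s⁻¹] = kg·m²·s⁻²·A⁻²
  (B) [kg·m²·s⁻²·A⁻¹] / [A] = kg·m²·s⁻²·A⁻²
  (C) V·A⁻¹ = J·C⁻¹·A⁻¹ = kg·m²·s⁻³·A⁻²
  (D) Wb·A⁻¹ = V·s·A⁻¹ = kg·m²·s⁻²·A⁻²
  (E) V·s·A⁻¹ = J·C⁻¹·s·A⁻¹ = kg·m²·s⁻²·A⁻²
All reduce to kg·m²·s⁻²·A⁻² except (C), which is kg·m²·s⁻³·A⁻².

(C)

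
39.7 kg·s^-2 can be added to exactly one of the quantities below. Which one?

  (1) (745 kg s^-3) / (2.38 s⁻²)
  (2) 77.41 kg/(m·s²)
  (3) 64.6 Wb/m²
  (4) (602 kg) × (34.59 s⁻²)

(4)

Reference: kg·s⁻².
Each option:
  (1) [kg·s⁻³] / [s⁻²] = kg·s⁻¹
  (2) kg·m⁻¹·s⁻²
  (3) Wb·m⁻² = V·s·m⁻² = kg·s⁻²·A⁻¹
  (4) [kg] · [s⁻²] = kg·s⁻²  ← same
Only (4) matches kg·s⁻².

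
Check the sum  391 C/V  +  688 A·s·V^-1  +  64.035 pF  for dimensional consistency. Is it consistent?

Yes

Dimensions:
  391 C/V:  C·V⁻¹ = s·A·(J·C⁻¹)⁻¹ = kg⁻¹·m⁻²·s⁴·A²
  688 A·s·V^-1:  A·s·V⁻¹ = A·s·(J·C⁻¹)⁻¹ = kg⁻¹·m⁻²·s⁴·A²
  64.035 pF:  F = C·V⁻¹ = kg⁻¹·m⁻²·s⁴·A²
Every term reduces to kg⁻¹·m⁻²·s⁴·A².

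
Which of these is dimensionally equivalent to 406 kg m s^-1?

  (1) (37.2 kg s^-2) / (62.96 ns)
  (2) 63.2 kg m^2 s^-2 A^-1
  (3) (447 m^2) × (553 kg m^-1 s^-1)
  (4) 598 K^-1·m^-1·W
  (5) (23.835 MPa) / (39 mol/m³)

Reference: kg·m·s⁻¹.
Each option:
  (1) [kg·s⁻²] / [s] = kg·s⁻³
  (2) kg·m²·s⁻²·A⁻¹
  (3) [m²] · [kg·m⁻¹·s⁻¹] = kg·m·s⁻¹  ← same
  (4) W·m⁻¹·K⁻¹ = J·s⁻¹·m⁻¹·K⁻¹ = kg·m·s⁻³·K⁻¹
  (5) [kg·m⁻¹·s⁻²] / [m⁻³·mol] = kg·m²·s⁻²·mol⁻¹
Only (3) matches kg·m·s⁻¹.

(3)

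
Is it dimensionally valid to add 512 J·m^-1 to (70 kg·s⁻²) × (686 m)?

Work out the base dimensions of each:
  512 J·m^-1:  J·m⁻¹ = N·m·m⁻¹ = kg·m·s⁻²
  (70 kg·s⁻²) × (686 m):  [kg·s⁻²] · [m] = kg·m·s⁻²
Both are kg·m·s⁻², so they have the same dimensions and can be added.

Yes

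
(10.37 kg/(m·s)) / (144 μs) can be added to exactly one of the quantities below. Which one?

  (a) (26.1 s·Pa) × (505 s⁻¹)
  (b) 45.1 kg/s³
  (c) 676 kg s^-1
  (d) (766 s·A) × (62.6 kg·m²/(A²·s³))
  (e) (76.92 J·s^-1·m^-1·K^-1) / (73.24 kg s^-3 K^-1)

(a)

Reference: [kg·m⁻¹·s⁻¹] / [s] = kg·m⁻¹·s⁻².
Each option:
  (a) [kg·m⁻¹·s⁻¹] · [s⁻¹] = kg·m⁻¹·s⁻²  ← same
  (b) kg·s⁻³
  (c) kg·s⁻¹
  (d) [s·A] · [kg·m²·s⁻³·A⁻²] = kg·m²·s⁻²·A⁻¹
  (e) [kg·m·s⁻³·K⁻¹] / [kg·s⁻³·K⁻¹] = m
Only (a) matches kg·m⁻¹·s⁻².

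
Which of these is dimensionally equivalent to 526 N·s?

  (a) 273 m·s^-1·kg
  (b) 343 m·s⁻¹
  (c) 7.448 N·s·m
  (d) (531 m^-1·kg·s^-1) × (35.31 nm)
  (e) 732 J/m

(a)

Reference: N·s = kg·m·s⁻²·s = kg·m·s⁻¹.
Each option:
  (a) kg·m·s⁻¹  ← same
  (b) m·s⁻¹
  (c) N·m·s = kg·m·s⁻²·m·s = kg·m²·s⁻¹
  (d) [kg·m⁻¹·s⁻¹] · [m] = kg·s⁻¹
  (e) J·m⁻¹ = N·m·m⁻¹ = kg·m·s⁻²
Only (a) matches kg·m·s⁻¹.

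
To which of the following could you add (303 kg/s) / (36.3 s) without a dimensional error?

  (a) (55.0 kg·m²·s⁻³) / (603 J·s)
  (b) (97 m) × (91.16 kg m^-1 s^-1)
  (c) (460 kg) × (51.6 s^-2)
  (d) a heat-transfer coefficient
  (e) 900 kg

Reference: [kg·s⁻¹] / [s] = kg·s⁻².
Each option:
  (a) [kg·m²·s⁻³] / [kg·m²·s⁻¹] = s⁻²
  (b) [m] · [kg·m⁻¹·s⁻¹] = kg·s⁻¹
  (c) [kg] · [s⁻²] = kg·s⁻²  ← same
  (d) [heat-transfer coefficient] = kg·s⁻³·K⁻¹
  (e) kg
Only (c) matches kg·s⁻².

(c)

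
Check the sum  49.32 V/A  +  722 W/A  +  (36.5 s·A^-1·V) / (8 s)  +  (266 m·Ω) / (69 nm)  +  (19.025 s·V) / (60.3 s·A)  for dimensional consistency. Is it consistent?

In SI base units:
  49.32 V/A:  V·A⁻¹ = J·C⁻¹·A⁻¹ = kg·m²·s⁻³·A⁻²
  722 W/A:  W·A⁻¹ = J·s⁻¹·A⁻¹ = kg·m²·s⁻³·A⁻¹
  (36.5 s·A^-1·V) / (8 s):  [kg·m²·s⁻²·A⁻²] / [s] = kg·m²·s⁻³·A⁻²
  (266 m·Ω) / (69 nm):  [kg·m³·s⁻³·A⁻²] / [m] = kg·m²·s⁻³·A⁻²
  (19.025 s·V) / (60.3 s·A):  [kg·m²·s⁻²·A⁻¹] / [s·A] = kg·m²·s⁻³·A⁻²
The terms do not share a single dimension (kg·m²·s⁻³·A⁻² vs kg·m²·s⁻³·A⁻¹).

No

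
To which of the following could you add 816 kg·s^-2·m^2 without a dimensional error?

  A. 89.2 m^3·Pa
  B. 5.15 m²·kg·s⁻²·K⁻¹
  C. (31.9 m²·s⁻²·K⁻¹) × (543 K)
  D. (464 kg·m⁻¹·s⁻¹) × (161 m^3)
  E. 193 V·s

A.

Reference: kg·m²·s⁻².
Each option:
  A. Pa·m³ = N·m⁻²·m³ = kg·m²·s⁻²  ← same
  B. kg·m²·s⁻²·K⁻¹
  C. [m²·s⁻²·K⁻¹] · [K] = m²·s⁻²
  D. [kg·m⁻¹·s⁻¹] · [m³] = kg·m²·s⁻¹
  E. V·s = J·C⁻¹·s = kg·m²·s⁻²·A⁻¹
Only A. matches kg·m²·s⁻².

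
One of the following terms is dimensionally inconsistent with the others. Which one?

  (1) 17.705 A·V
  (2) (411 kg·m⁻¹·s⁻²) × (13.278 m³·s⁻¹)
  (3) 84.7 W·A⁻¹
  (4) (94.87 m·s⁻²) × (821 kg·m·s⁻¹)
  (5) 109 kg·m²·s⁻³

(3)

Reduce each to base SI dimensions:
  (1) V·A = J·C⁻¹·A = kg·m²·s⁻³
  (2) [kg·m⁻¹·s⁻²] · [m³·s⁻¹] = kg·m²·s⁻³
  (3) W·A⁻¹ = J·s⁻¹·A⁻¹ = kg·m²·s⁻³·A⁻¹
  (4) [m·s⁻²] · [kg·m·s⁻¹] = kg·m²·s⁻³
  (5) kg·m²·s⁻³
All reduce to kg·m²·s⁻³ except (3), which is kg·m²·s⁻³·A⁻¹.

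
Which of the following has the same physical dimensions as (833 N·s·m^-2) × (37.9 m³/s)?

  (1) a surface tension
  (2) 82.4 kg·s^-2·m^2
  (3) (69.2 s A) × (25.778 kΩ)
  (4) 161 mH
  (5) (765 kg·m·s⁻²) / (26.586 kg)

Reference: [kg·m⁻¹·s⁻¹] · [m³·s⁻¹] = kg·m²·s⁻².
Each option:
  (1) [surface tension] = kg·s⁻²
  (2) kg·m²·s⁻²  ← same
  (3) [s·A] · [kg·m²·s⁻³·A⁻²] = kg·m²·s⁻²·A⁻¹
  (4) H = V·s·A⁻¹ = kg·m²·s⁻²·A⁻²
  (5) [kg·m·s⁻²] / [kg] = m·s⁻²
Only (2) matches kg·m²·s⁻².

(2)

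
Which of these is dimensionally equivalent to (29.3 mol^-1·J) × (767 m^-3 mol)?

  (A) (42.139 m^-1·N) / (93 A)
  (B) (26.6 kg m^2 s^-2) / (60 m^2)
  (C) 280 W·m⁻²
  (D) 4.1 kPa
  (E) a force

(D)

Reference: [kg·m²·s⁻²·mol⁻¹] · [m⁻³·mol] = kg·m⁻¹·s⁻².
Each option:
  (A) [kg·s⁻²] / [A] = kg·s⁻²·A⁻¹
  (B) [kg·m²·s⁻²] / [m²] = kg·s⁻²
  (C) W·m⁻² = J·s⁻¹·m⁻² = kg·s⁻³
  (D) Pa = N·m⁻² = kg·m⁻¹·s⁻²  ← same
  (E) [force] = kg·m·s⁻²
Only (D) matches kg·m⁻¹·s⁻².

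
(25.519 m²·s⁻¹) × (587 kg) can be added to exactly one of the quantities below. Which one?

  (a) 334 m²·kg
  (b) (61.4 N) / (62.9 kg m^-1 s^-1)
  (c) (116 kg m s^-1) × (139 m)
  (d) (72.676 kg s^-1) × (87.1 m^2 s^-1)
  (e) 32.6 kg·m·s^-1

(c)

Reference: [m²·s⁻¹] · [kg] = kg·m²·s⁻¹.
Each option:
  (a) kg·m²
  (b) [kg·m·s⁻²] / [kg·m⁻¹·s⁻¹] = m²·s⁻¹
  (c) [kg·m·s⁻¹] · [m] = kg·m²·s⁻¹  ← same
  (d) [kg·s⁻¹] · [m²·s⁻¹] = kg·m²·s⁻²
  (e) kg·m·s⁻¹
Only (c) matches kg·m²·s⁻¹.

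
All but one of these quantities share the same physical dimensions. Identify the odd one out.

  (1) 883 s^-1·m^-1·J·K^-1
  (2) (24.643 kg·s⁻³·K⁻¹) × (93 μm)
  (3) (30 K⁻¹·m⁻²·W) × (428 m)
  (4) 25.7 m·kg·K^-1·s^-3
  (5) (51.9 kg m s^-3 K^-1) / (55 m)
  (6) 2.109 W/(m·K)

(5)

In SI base units:
  (1) J·s⁻¹·m⁻¹·K⁻¹ = N·m·s⁻¹·m⁻¹·K⁻¹ = kg·m·s⁻³·K⁻¹
  (2) [kg·s⁻³·K⁻¹] · [m] = kg·m·s⁻³·K⁻¹
  (3) [kg·s⁻³·K⁻¹] · [m] = kg·m·s⁻³·K⁻¹
  (4) kg·m·s⁻³·K⁻¹
  (5) [kg·m·s⁻³·K⁻¹] / [m] = kg·s⁻³·K⁻¹
  (6) W·m⁻¹·K⁻¹ = J·s⁻¹·m⁻¹·K⁻¹ = kg·m·s⁻³·K⁻¹
All reduce to kg·m·s⁻³·K⁻¹ except (5), which is kg·s⁻³·K⁻¹.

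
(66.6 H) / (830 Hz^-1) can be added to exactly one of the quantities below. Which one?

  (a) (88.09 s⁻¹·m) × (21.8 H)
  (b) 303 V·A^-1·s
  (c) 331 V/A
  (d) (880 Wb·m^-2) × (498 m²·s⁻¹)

Reference: [kg·m²·s⁻²·A⁻²] / [s] = kg·m²·s⁻³·A⁻².
Each option:
  (a) [m·s⁻¹] · [kg·m²·s⁻²·A⁻²] = kg·m³·s⁻³·A⁻²
  (b) V·s·A⁻¹ = J·C⁻¹·s·A⁻¹ = kg·m²·s⁻²·A⁻²
  (c) V·A⁻¹ = J·C⁻¹·A⁻¹ = kg·m²·s⁻³·A⁻²  ← same
  (d) [kg·s⁻²·A⁻¹] · [m²·s⁻¹] = kg·m²·s⁻³·A⁻¹
Only (c) matches kg·m²·s⁻³·A⁻².

(c)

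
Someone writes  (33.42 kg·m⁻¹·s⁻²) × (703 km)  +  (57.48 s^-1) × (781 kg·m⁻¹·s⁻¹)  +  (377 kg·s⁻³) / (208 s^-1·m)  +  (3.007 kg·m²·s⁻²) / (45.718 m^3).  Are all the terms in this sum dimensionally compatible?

No

Dimensions:
  (33.42 kg·m⁻¹·s⁻²) × (703 km):  [kg·m⁻¹·s⁻²] · [m] = kg·s⁻²
  (57.48 s^-1) × (781 kg·m⁻¹·s⁻¹):  [s⁻¹] · [kg·m⁻¹·s⁻¹] = kg·m⁻¹·s⁻²
  (377 kg·s⁻³) / (208 s^-1·m):  [kg·s⁻³] / [m·s⁻¹] = kg·m⁻¹·s⁻²
  (3.007 kg·m²·s⁻²) / (45.718 m^3):  [kg·m²·s⁻²] / [m³] = kg·m⁻¹·s⁻²
The terms do not share a single dimension (kg·m⁻¹·s⁻² vs kg·s⁻²).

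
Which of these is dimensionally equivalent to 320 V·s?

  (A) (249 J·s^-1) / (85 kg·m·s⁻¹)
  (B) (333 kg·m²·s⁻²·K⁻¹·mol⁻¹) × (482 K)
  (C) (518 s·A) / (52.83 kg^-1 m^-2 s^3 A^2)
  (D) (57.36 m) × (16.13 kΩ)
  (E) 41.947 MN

(C)

Reference: V·s = J·C⁻¹·s = kg·m²·s⁻²·A⁻¹.
Each option:
  (A) [kg·m²·s⁻³] / [kg·m·s⁻¹] = m·s⁻²
  (B) [kg·m²·s⁻²·K⁻¹·mol⁻¹] · [K] = kg·m²·s⁻²·mol⁻¹
  (C) [s·A] / [kg⁻¹·m⁻²·s³·A²] = kg·m²·s⁻²·A⁻¹  ← same
  (D) [m] · [kg·m²·s⁻³·A⁻²] = kg·m³·s⁻³·A⁻²
  (E) N = kg·m·s⁻²
Only (C) matches kg·m²·s⁻²·A⁻¹.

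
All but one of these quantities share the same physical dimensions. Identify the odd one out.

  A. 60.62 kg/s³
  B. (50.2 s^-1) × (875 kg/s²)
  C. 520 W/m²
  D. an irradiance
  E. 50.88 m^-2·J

E.

Dimensions:
  A. kg·s⁻³
  B. [s⁻¹] · [kg·s⁻²] = kg·s⁻³
  C. W·m⁻² = J·s⁻¹·m⁻² = kg·s⁻³
  D. [irradiance] = kg·s⁻³
  E. J·m⁻² = N·m·m⁻² = kg·s⁻²
All reduce to kg·s⁻³ except E., which is kg·s⁻².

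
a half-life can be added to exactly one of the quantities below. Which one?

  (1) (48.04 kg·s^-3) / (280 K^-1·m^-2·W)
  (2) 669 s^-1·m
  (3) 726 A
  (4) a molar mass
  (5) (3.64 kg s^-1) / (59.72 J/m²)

(5)

Reference: [half-life] = s.
Each option:
  (1) [kg·s⁻³] / [kg·s⁻³·K⁻¹] = K
  (2) m·s⁻¹
  (3) A
  (4) [molar mass] = kg·mol⁻¹
  (5) [kg·s⁻¹] / [kg·s⁻²] = s  ← same
Only (5) matches s.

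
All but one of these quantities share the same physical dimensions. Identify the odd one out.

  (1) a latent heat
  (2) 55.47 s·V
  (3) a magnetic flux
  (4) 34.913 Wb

(1)

Work out the base dimensions of each:
  (1) [latent heat] = m²·s⁻²
  (2) V·s = J·C⁻¹·s = kg·m²·s⁻²·A⁻¹
  (3) [magnetic flux] = kg·m²·s⁻²·A⁻¹
  (4) Wb = V·s = kg·m²·s⁻²·A⁻¹
All reduce to kg·m²·s⁻²·A⁻¹ except (1), which is m²·s⁻².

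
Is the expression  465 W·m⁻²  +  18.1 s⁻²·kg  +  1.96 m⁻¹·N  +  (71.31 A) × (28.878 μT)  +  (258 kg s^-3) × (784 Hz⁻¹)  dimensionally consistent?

No

Work out the base dimensions of each:
  465 W·m⁻²:  W·m⁻² = J·s⁻¹·m⁻² = kg·s⁻³
  18.1 s⁻²·kg:  kg·s⁻²
  1.96 m⁻¹·N:  N·m⁻¹ = kg·m·s⁻²·m⁻¹ = kg·s⁻²
  (71.31 A) × (28.878 μT):  [A] · [kg·s⁻²·A⁻¹] = kg·s⁻²
  (258 kg s^-3) × (784 Hz⁻¹):  [kg·s⁻³] · [s] = kg·s⁻²
The terms do not share a single dimension (kg·s⁻² vs kg·s⁻³).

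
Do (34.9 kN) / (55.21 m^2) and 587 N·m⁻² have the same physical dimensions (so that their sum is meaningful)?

Expand each in SI base units:
  (34.9 kN) / (55.21 m^2):  [kg·m·s⁻²] / [m²] = kg·m⁻¹·s⁻²
  587 N·m⁻²:  N·m⁻² = kg·m·s⁻²·m⁻² = kg·m⁻¹·s⁻²
Both are kg·m⁻¹·s⁻², so they have the same dimensions and can be added.

Yes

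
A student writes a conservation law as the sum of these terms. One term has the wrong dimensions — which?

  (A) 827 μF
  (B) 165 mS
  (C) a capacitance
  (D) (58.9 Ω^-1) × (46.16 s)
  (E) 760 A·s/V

Expand each in SI base units:
  (A) F = C·V⁻¹ = kg⁻¹·m⁻²·s⁴·A²
  (B) S = Ω⁻¹ = kg⁻¹·m⁻²·s³·A²
  (C) [capacitance] = kg⁻¹·m⁻²·s⁴·A²
  (D) [kg⁻¹·m⁻²·s³·A²] · [s] = kg⁻¹·m⁻²·s⁴·A²
  (E) A·s·V⁻¹ = A·s·(J·C⁻¹)⁻¹ = kg⁻¹·m⁻²·s⁴·A²
All reduce to kg⁻¹·m⁻²·s⁴·A² except (B), which is kg⁻¹·m⁻²·s³·A².

(B)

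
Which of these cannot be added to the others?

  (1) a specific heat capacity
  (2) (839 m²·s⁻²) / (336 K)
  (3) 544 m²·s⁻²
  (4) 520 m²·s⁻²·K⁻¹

(3)

Dimensions:
  (1) [specific heat capacity] = m²·s⁻²·K⁻¹
  (2) [m²·s⁻²] / [K] = m²·s⁻²·K⁻¹
  (3) m²·s⁻²
  (4) m²·s⁻²·K⁻¹
All reduce to m²·s⁻²·K⁻¹ except (3), which is m²·s⁻².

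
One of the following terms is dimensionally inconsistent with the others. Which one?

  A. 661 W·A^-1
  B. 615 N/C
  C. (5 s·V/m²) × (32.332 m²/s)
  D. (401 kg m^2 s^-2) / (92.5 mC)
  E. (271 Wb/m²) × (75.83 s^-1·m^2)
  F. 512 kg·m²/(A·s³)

Reduce each to base SI dimensions:
  A. W·A⁻¹ = J·s⁻¹·A⁻¹ = kg·m²·s⁻³·A⁻¹
  B. N·C⁻¹ = kg·m·s⁻²·(s·A)⁻¹ = kg·m·s⁻³·A⁻¹
  C. [kg·s⁻²·A⁻¹] · [m²·s⁻¹] = kg·m²·s⁻³·A⁻¹
  D. [kg·m²·s⁻²] / [s·A] = kg·m²·s⁻³·A⁻¹
  E. [kg·s⁻²·A⁻¹] · [m²·s⁻¹] = kg·m²·s⁻³·A⁻¹
  F. kg·m²·s⁻³·A⁻¹
All reduce to kg·m²·s⁻³·A⁻¹ except B., which is kg·m·s⁻³·A⁻¹.

B.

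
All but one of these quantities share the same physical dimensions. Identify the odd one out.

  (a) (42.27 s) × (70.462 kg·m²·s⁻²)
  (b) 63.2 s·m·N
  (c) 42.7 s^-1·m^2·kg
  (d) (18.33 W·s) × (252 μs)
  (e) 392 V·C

(e)

Reduce each to base SI dimensions:
  (a) [s] · [kg·m²·s⁻²] = kg·m²·s⁻¹
  (b) N·m·s = kg·m·s⁻²·m·s = kg·m²·s⁻¹
  (c) kg·m²·s⁻¹
  (d) [kg·m²·s⁻²] · [s] = kg·m²·s⁻¹
  (e) C·V = s·A·J·C⁻¹ = kg·m²·s⁻²
All reduce to kg·m²·s⁻¹ except (e), which is kg·m²·s⁻².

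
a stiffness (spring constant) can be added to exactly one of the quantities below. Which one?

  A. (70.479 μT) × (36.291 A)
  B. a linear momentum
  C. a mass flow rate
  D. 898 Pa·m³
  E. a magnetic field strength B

Reference: [stiffness (spring constant)] = kg·s⁻².
Each option:
  A. [kg·s⁻²·A⁻¹] · [A] = kg·s⁻²  ← same
  B. [linear momentum] = kg·m·s⁻¹
  C. [mass flow rate] = kg·s⁻¹
  D. Pa·m³ = N·m⁻²·m³ = kg·m²·s⁻²
  E. [magnetic field strength B] = kg·s⁻²·A⁻¹
Only A. matches kg·s⁻².

A.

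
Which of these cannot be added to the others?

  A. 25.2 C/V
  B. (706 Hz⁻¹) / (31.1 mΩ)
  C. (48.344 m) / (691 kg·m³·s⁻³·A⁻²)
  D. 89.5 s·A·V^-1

Expand each in SI base units:
  A. C·V⁻¹ = s·A·(J·C⁻¹)⁻¹ = kg⁻¹·m⁻²·s⁴·A²
  B. [s] / [kg·m²·s⁻³·A⁻²] = kg⁻¹·m⁻²·s⁴·A²
  C. [m] / [kg·m³·s⁻³·A⁻²] = kg⁻¹·m⁻²·s³·A²
  D. A·s·V⁻¹ = A·s·(J·C⁻¹)⁻¹ = kg⁻¹·m⁻²·s⁴·A²
All reduce to kg⁻¹·m⁻²·s⁴·A² except C., which is kg⁻¹·m⁻²·s³·A².

C.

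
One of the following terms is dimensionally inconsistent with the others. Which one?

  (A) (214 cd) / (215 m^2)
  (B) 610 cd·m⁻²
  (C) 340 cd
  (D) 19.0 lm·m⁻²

(C)

Work out the base dimensions of each:
  (A) [cd] / [m²] = m⁻²·cd
  (B) cd·m⁻² = m⁻²·cd
  (C) cd
  (D) lm·m⁻² = cd·m⁻² = m⁻²·cd
All reduce to m⁻²·cd except (C), which is cd.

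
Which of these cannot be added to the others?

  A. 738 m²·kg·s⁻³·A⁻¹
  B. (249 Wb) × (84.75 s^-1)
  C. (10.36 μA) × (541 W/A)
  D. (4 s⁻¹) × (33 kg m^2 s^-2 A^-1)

Expand each in SI base units:
  A. kg·m²·s⁻³·A⁻¹
  B. [kg·m²·s⁻²·A⁻¹] · [s⁻¹] = kg·m²·s⁻³·A⁻¹
  C. [A] · [kg·m²·s⁻³·A⁻¹] = kg·m²·s⁻³
  D. [s⁻¹] · [kg·m²·s⁻²·A⁻¹] = kg·m²·s⁻³·A⁻¹
All reduce to kg·m²·s⁻³·A⁻¹ except C., which is kg·m²·s⁻³.

C.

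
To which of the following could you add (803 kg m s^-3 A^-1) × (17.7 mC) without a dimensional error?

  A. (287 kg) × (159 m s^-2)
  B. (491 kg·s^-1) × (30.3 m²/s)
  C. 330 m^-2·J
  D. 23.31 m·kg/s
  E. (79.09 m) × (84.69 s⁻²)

Reference: [kg·m·s⁻³·A⁻¹] · [s·A] = kg·m·s⁻².
Each option:
  A. [kg] · [m·s⁻²] = kg·m·s⁻²  ← same
  B. [kg·s⁻¹] · [m²·s⁻¹] = kg·m²·s⁻²
  C. J·m⁻² = N·m·m⁻² = kg·s⁻²
  D. kg·m·s⁻¹
  E. [m] · [s⁻²] = m·s⁻²
Only A. matches kg·m·s⁻².

A.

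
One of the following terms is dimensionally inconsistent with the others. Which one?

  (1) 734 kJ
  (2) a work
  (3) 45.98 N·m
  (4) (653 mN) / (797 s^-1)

Reduce each to base SI dimensions:
  (1) J = N·m = kg·m²·s⁻²
  (2) [work] = kg·m²·s⁻²
  (3) N·m = kg·m·s⁻²·m = kg·m²·s⁻²
  (4) [kg·m·s⁻²] / [s⁻¹] = kg·m·s⁻¹
All reduce to kg·m²·s⁻² except (4), which is kg·m·s⁻¹.

(4)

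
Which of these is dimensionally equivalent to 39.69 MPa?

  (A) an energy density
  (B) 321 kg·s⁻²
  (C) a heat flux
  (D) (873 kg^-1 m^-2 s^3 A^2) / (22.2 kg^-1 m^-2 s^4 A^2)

Reference: Pa = N·m⁻² = kg·m⁻¹·s⁻².
Each option:
  (A) [energy density] = kg·m⁻¹·s⁻²  ← same
  (B) kg·s⁻²
  (C) [heat flux] = kg·s⁻³
  (D) [kg⁻¹·m⁻²·s³·A²] / [kg⁻¹·m⁻²·s⁴·A²] = s⁻¹
Only (A) matches kg·m⁻¹·s⁻².

(A)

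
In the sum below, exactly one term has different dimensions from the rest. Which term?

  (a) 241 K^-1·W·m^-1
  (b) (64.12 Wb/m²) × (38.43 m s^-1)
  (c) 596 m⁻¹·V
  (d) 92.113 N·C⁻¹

In SI base units:
  (a) W·m⁻¹·K⁻¹ = J·s⁻¹·m⁻¹·K⁻¹ = kg·m·s⁻³·K⁻¹
  (b) [kg·s⁻²·A⁻¹] · [m·s⁻¹] = kg·m·s⁻³·A⁻¹
  (c) V·m⁻¹ = J·C⁻¹·m⁻¹ = kg·m·s⁻³·A⁻¹
  (d) N·C⁻¹ = kg·m·s⁻²·(s·A)⁻¹ = kg·m·s⁻³·A⁻¹
All reduce to kg·m·s⁻³·A⁻¹ except (a), which is kg·m·s⁻³·K⁻¹.

(a)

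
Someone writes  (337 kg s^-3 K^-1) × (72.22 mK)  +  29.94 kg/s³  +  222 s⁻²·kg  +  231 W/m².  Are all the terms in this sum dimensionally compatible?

No

Dimensions:
  (337 kg s^-3 K^-1) × (72.22 mK):  [kg·s⁻³·K⁻¹] · [K] = kg·s⁻³
  29.94 kg/s³:  kg·s⁻³
  222 s⁻²·kg:  kg·s⁻²
  231 W/m²:  W·m⁻² = J·s⁻¹·m⁻² = kg·s⁻³
The terms do not share a single dimension (kg·s⁻² vs kg·s⁻³).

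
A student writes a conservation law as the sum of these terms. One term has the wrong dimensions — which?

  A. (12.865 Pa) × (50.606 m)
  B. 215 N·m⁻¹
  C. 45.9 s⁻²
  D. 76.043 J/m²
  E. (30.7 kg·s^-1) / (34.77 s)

C.

In SI base units:
  A. [kg·m⁻¹·s⁻²] · [m] = kg·s⁻²
  B. N·m⁻¹ = kg·m·s⁻²·m⁻¹ = kg·s⁻²
  C. s⁻²
  D. J·m⁻² = N·m·m⁻² = kg·s⁻²
  E. [kg·s⁻¹] / [s] = kg·s⁻²
All reduce to kg·s⁻² except C., which is s⁻².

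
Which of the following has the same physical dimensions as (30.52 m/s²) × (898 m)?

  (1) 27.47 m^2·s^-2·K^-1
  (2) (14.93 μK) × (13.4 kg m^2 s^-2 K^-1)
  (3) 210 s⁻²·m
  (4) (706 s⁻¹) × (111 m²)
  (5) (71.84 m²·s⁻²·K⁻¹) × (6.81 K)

Reference: [m·s⁻²] · [m] = m²·s⁻².
Each option:
  (1) m²·s⁻²·K⁻¹
  (2) [K] · [kg·m²·s⁻²·K⁻¹] = kg·m²·s⁻²
  (3) m·s⁻²
  (4) [s⁻¹] · [m²] = m²·s⁻¹
  (5) [m²·s⁻²·K⁻¹] · [K] = m²·s⁻²  ← same
Only (5) matches m²·s⁻².

(5)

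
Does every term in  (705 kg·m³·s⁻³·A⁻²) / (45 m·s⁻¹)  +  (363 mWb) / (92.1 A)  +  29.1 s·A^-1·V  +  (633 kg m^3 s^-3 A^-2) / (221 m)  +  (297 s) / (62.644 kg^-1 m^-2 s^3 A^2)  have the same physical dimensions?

Work out the base dimensions of each:
  (705 kg·m³·s⁻³·A⁻²) / (45 m·s⁻¹):  [kg·m³·s⁻³·A⁻²] / [m·s⁻¹] = kg·m²·s⁻²·A⁻²
  (363 mWb) / (92.1 A):  [kg·m²·s⁻²·A⁻¹] / [A] = kg·m²·s⁻²·A⁻²
  29.1 s·A^-1·V:  V·s·A⁻¹ = J·C⁻¹·s·A⁻¹ = kg·m²·s⁻²·A⁻²
  (633 kg m^3 s^-3 A^-2) / (221 m):  [kg·m³·s⁻³·A⁻²] / [m] = kg·m²·s⁻³·A⁻²
  (297 s) / (62.644 kg^-1 m^-2 s^3 A^2):  [s] / [kg⁻¹·m⁻²·s³·A²] = kg·m²·s⁻²·A⁻²
The terms do not share a single dimension (kg·m²·s⁻²·A⁻² vs kg·m²·s⁻³·A⁻²).

No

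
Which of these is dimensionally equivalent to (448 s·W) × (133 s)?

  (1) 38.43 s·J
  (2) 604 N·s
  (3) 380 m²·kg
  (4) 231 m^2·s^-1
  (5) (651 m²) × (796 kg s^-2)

Reference: [kg·m²·s⁻²] · [s] = kg·m²·s⁻¹.
Each option:
  (1) J·s = N·m·s = kg·m²·s⁻¹  ← same
  (2) N·s = kg·m·s⁻²·s = kg·m·s⁻¹
  (3) kg·m²
  (4) m²·s⁻¹
  (5) [m²] · [kg·s⁻²] = kg·m²·s⁻²
Only (1) matches kg·m²·s⁻¹.

(1)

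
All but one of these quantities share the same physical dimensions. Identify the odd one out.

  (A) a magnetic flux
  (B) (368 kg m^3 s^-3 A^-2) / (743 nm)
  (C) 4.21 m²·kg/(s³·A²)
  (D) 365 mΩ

Expand each in SI base units:
  (A) [magnetic flux] = kg·m²·s⁻²·A⁻¹
  (B) [kg·m³·s⁻³·A⁻²] / [m] = kg·m²·s⁻³·A⁻²
  (C) kg·m²·s⁻³·A⁻²
  (D) Ω = V·A⁻¹ = kg·m²·s⁻³·A⁻²
All reduce to kg·m²·s⁻³·A⁻² except (A), which is kg·m²·s⁻²·A⁻¹.

(A)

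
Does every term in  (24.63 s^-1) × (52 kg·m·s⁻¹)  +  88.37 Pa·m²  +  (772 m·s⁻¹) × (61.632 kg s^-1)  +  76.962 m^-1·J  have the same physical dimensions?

Yes

Dimensions:
  (24.63 s^-1) × (52 kg·m·s⁻¹):  [s⁻¹] · [kg·m·s⁻¹] = kg·m·s⁻²
  88.37 Pa·m²:  Pa·m² = N·m⁻²·m² = kg·m·s⁻²
  (772 m·s⁻¹) × (61.632 kg s^-1):  [m·s⁻¹] · [kg·s⁻¹] = kg·m·s⁻²
  76.962 m^-1·J:  J·m⁻¹ = N·m·m⁻¹ = kg·m·s⁻²
Every term reduces to kg·m·s⁻².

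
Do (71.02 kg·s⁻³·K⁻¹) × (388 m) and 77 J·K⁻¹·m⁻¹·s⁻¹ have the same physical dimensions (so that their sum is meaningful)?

Yes

Dimensions:
  (71.02 kg·s⁻³·K⁻¹) × (388 m):  [kg·s⁻³·K⁻¹] · [m] = kg·m·s⁻³·K⁻¹
  77 J·K⁻¹·m⁻¹·s⁻¹:  J·s⁻¹·m⁻¹·K⁻¹ = N·m·s⁻¹·m⁻¹·K⁻¹ = kg·m·s⁻³·K⁻¹
Both are kg·m·s⁻³·K⁻¹, so they have the same dimensions and can be added.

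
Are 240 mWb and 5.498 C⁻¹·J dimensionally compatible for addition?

No

Expand each in SI base units:
  240 mWb:  Wb = V·s = kg·m²·s⁻²·A⁻¹
  5.498 C⁻¹·J:  J·C⁻¹ = N·m·(s·A)⁻¹ = kg·m²·s⁻³·A⁻¹
kg·m²·s⁻²·A⁻¹ ≠ kg·m²·s⁻³·A⁻¹, so they cannot be added.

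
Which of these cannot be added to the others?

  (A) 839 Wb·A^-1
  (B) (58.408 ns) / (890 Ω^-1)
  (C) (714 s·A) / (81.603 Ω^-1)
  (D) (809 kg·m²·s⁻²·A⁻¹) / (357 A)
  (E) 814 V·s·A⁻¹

Dimensions:
  (A) Wb·A⁻¹ = V·s·A⁻¹ = kg·m²·s⁻²·A⁻²
  (B) [s] / [kg⁻¹·m⁻²·s³·A²] = kg·m²·s⁻²·A⁻²
  (C) [s·A] / [kg⁻¹·m⁻²·s³·A²] = kg·m²·s⁻²·A⁻¹
  (D) [kg·m²·s⁻²·A⁻¹] / [A] = kg·m²·s⁻²·A⁻²
  (E) V·s·A⁻¹ = J·C⁻¹·s·A⁻¹ = kg·m²·s⁻²·A⁻²
All reduce to kg·m²·s⁻²·A⁻² except (C), which is kg·m²·s⁻²·A⁻¹.

(C)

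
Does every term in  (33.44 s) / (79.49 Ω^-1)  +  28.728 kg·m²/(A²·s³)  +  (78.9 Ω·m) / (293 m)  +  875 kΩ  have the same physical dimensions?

Dimensions:
  (33.44 s) / (79.49 Ω^-1):  [s] / [kg⁻¹·m⁻²·s³·A²] = kg·m²·s⁻²·A⁻²
  28.728 kg·m²/(A²·s³):  kg·m²·s⁻³·A⁻²
  (78.9 Ω·m) / (293 m):  [kg·m³·s⁻³·A⁻²] / [m] = kg·m²·s⁻³·A⁻²
  875 kΩ:  Ω = V·A⁻¹ = kg·m²·s⁻³·A⁻²
The terms do not share a single dimension (kg·m²·s⁻²·A⁻² vs kg·m²·s⁻³·A⁻²).

No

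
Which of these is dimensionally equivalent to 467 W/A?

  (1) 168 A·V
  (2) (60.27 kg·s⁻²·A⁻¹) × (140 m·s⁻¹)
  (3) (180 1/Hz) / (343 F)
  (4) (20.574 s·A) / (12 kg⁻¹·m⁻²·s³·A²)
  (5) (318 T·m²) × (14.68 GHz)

(5)

Reference: W·A⁻¹ = J·s⁻¹·A⁻¹ = kg·m²·s⁻³·A⁻¹.
Each option:
  (1) V·A = J·C⁻¹·A = kg·m²·s⁻³
  (2) [kg·s⁻²·A⁻¹] · [m·s⁻¹] = kg·m·s⁻³·A⁻¹
  (3) [s] / [kg⁻¹·m⁻²·s⁴·A²] = kg·m²·s⁻³·A⁻²
  (4) [s·A] / [kg⁻¹·m⁻²·s³·A²] = kg·m²·s⁻²·A⁻¹
  (5) [kg·m²·s⁻²·A⁻¹] · [s⁻¹] = kg·m²·s⁻³·A⁻¹  ← same
Only (5) matches kg·m²·s⁻³·A⁻¹.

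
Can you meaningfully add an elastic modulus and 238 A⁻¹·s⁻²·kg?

In SI base units:
  an elastic modulus:  [elastic modulus] = kg·m⁻¹·s⁻²
  238 A⁻¹·s⁻²·kg:  kg·s⁻²·A⁻¹
kg·m⁻¹·s⁻² ≠ kg·s⁻²·A⁻¹, so they cannot be added.

No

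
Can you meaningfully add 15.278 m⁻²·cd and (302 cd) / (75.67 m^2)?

Expand each in SI base units:
  15.278 m⁻²·cd:  cd·m⁻² = m⁻²·cd
  (302 cd) / (75.67 m^2):  [cd] / [m²] = m⁻²·cd
Both are m⁻²·cd, so they have the same dimensions and can be added.

Yes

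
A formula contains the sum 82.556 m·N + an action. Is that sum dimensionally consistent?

No

Reduce each to base SI dimensions:
  82.556 m·N:  N·m = kg·m·s⁻²·m = kg·m²·s⁻²
  an action:  [action] = kg·m²·s⁻¹
kg·m²·s⁻² ≠ kg·m²·s⁻¹, so they cannot be added.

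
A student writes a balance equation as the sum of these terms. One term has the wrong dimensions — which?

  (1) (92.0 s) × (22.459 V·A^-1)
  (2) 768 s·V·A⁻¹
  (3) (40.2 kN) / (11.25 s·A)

(3)

In SI base units:
  (1) [s] · [kg·m²·s⁻³·A⁻²] = kg·m²·s⁻²·A⁻²
  (2) V·s·A⁻¹ = J·C⁻¹·s·A⁻¹ = kg·m²·s⁻²·A⁻²
  (3) [kg·m·s⁻²] / [s·A] = kg·m·s⁻³·A⁻¹
All reduce to kg·m²·s⁻²·A⁻² except (3), which is kg·m·s⁻³·A⁻¹.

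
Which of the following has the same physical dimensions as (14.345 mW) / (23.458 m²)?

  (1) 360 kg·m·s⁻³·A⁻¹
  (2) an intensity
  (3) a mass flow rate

(2)

Reference: [kg·m²·s⁻³] / [m²] = kg·s⁻³.
Each option:
  (1) kg·m·s⁻³·A⁻¹
  (2) [intensity] = kg·s⁻³  ← same
  (3) [mass flow rate] = kg·s⁻¹
Only (2) matches kg·s⁻³.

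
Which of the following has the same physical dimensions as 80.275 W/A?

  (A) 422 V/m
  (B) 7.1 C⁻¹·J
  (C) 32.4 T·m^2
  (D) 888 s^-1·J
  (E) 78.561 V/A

Reference: W·A⁻¹ = J·s⁻¹·A⁻¹ = kg·m²·s⁻³·A⁻¹.
Each option:
  (A) V·m⁻¹ = J·C⁻¹·m⁻¹ = kg·m·s⁻³·A⁻¹
  (B) J·C⁻¹ = N·m·(s·A)⁻¹ = kg·m²·s⁻³·A⁻¹  ← same
  (C) T·m² = Wb·m⁻²·m² = kg·m²·s⁻²·A⁻¹
  (D) J·s⁻¹ = N·m·s⁻¹ = kg·m²·s⁻³
  (E) V·A⁻¹ = J·C⁻¹·A⁻¹ = kg·m²·s⁻³·A⁻²
Only (B) matches kg·m²·s⁻³·A⁻¹.

(B)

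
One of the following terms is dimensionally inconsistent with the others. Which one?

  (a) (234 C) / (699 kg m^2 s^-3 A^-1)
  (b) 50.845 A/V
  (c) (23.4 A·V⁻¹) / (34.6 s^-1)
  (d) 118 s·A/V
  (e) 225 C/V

Dimensions:
  (a) [s·A] / [kg·m²·s⁻³·A⁻¹] = kg⁻¹·m⁻²·s⁴·A²
  (b) A·V⁻¹ = A·(J·C⁻¹)⁻¹ = kg⁻¹·m⁻²·s³·A²
  (c) [kg⁻¹·m⁻²·s³·A²] / [s⁻¹] = kg⁻¹·m⁻²·s⁴·A²
  (d) A·s·V⁻¹ = A·s·(J·C⁻¹)⁻¹ = kg⁻¹·m⁻²·s⁴·A²
  (e) C·V⁻¹ = s·A·(J·C⁻¹)⁻¹ = kg⁻¹·m⁻²·s⁴·A²
All reduce to kg⁻¹·m⁻²·s⁴·A² except (b), which is kg⁻¹·m⁻²·s³·A².

(b)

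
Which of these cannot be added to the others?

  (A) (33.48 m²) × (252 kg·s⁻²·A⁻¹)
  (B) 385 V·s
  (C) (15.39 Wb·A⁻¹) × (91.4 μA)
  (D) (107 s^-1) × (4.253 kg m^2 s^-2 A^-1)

Work out the base dimensions of each:
  (A) [m²] · [kg·s⁻²·A⁻¹] = kg·m²·s⁻²·A⁻¹
  (B) V·s = J·C⁻¹·s = kg·m²·s⁻²·A⁻¹
  (C) [kg·m²·s⁻²·A⁻²] · [A] = kg·m²·s⁻²·A⁻¹
  (D) [s⁻¹] · [kg·m²·s⁻²·A⁻¹] = kg·m²·s⁻³·A⁻¹
All reduce to kg·m²·s⁻²·A⁻¹ except (D), which is kg·m²·s⁻³·A⁻¹.

(D)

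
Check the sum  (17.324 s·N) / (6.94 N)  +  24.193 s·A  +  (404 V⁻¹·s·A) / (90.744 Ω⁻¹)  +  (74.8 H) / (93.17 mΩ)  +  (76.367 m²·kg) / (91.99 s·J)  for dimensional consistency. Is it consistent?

No

Dimensions:
  (17.324 s·N) / (6.94 N):  [kg·m·s⁻¹] / [kg·m·s⁻²] = s
  24.193 s·A:  A·s = s·A
  (404 V⁻¹·s·A) / (90.744 Ω⁻¹):  [kg⁻¹·m⁻²·s⁴·A²] / [kg⁻¹·m⁻²·s³·A²] = s
  (74.8 H) / (93.17 mΩ):  [kg·m²·s⁻²·A⁻²] / [kg·m²·s⁻³·A⁻²] = s
  (76.367 m²·kg) / (91.99 s·J):  [kg·m²] / [kg·m²·s⁻¹] = s
The terms do not share a single dimension (s vs s·A).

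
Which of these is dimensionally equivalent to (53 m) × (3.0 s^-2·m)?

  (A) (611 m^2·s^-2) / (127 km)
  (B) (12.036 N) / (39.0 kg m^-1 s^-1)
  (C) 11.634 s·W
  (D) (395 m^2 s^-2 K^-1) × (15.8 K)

Reference: [m] · [m·s⁻²] = m²·s⁻².
Each option:
  (A) [m²·s⁻²] / [m] = m·s⁻²
  (B) [kg·m·s⁻²] / [kg·m⁻¹·s⁻¹] = m²·s⁻¹
  (C) W·s = J·s⁻¹·s = kg·m²·s⁻²
  (D) [m²·s⁻²·K⁻¹] · [K] = m²·s⁻²  ← same
Only (D) matches m²·s⁻².

(D)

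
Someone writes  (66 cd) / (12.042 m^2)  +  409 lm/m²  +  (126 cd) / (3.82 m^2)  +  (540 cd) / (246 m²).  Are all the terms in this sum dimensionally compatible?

Yes

Reduce each to base SI dimensions:
  (66 cd) / (12.042 m^2):  [cd] / [m²] = m⁻²·cd
  409 lm/m²:  lm·m⁻² = cd·m⁻² = m⁻²·cd
  (126 cd) / (3.82 m^2):  [cd] / [m²] = m⁻²·cd
  (540 cd) / (246 m²):  [cd] / [m²] = m⁻²·cd
Every term reduces to m⁻²·cd.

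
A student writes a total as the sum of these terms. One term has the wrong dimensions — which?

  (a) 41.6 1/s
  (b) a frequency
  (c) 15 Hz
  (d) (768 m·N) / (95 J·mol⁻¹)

(d)

In SI base units:
  (a) s⁻¹
  (b) [frequency] = s⁻¹
  (c) Hz = s⁻¹
  (d) [kg·m²·s⁻²] / [kg·m²·s⁻²·mol⁻¹] = mol
All reduce to s⁻¹ except (d), which is mol.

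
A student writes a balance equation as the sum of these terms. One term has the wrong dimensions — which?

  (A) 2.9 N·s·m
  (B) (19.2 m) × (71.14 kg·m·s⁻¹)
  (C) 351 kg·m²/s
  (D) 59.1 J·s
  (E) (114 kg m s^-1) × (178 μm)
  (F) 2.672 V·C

Dimensions:
  (A) N·m·s = kg·m·s⁻²·m·s = kg·m²·s⁻¹
  (B) [m] · [kg·m·s⁻¹] = kg·m²·s⁻¹
  (C) kg·m²·s⁻¹
  (D) J·s = N·m·s = kg·m²·s⁻¹
  (E) [kg·m·s⁻¹] · [m] = kg·m²·s⁻¹
  (F) C·V = s·A·J·C⁻¹ = kg·m²·s⁻²
All reduce to kg·m²·s⁻¹ except (F), which is kg·m²·s⁻².

(F)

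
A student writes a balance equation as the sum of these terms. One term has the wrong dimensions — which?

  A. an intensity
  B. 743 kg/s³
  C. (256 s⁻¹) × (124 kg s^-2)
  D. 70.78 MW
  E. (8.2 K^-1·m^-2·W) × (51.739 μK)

D.

In SI base units:
  A. [intensity] = kg·s⁻³
  B. kg·s⁻³
  C. [s⁻¹] · [kg·s⁻²] = kg·s⁻³
  D. W = J·s⁻¹ = kg·m²·s⁻³
  E. [kg·s⁻³·K⁻¹] · [K] = kg·s⁻³
All reduce to kg·s⁻³ except D., which is kg·m²·s⁻³.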